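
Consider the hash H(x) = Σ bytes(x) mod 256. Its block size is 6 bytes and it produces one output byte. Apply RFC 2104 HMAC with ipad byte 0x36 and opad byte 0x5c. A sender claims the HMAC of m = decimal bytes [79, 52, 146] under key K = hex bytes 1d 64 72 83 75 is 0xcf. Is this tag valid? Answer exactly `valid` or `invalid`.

Key hex bytes 1d 64 72 83 75 is 5 bytes ≤ B = 6; zero-pad to 6 bytes: K' = 1d 64 72 83 75 00.
K' ⊕ ipad = 2b 52 44 b5 43 36; K' ⊕ opad = 41 38 2e df 29 5c.
Inner hash: sum = 43+82+68+181+67+54+79+52+146 = 772; mod 256 = 4 → 04.
Outer hash (recomputed tag): sum = 65+56+46+223+41+92+4 = 527; mod 256 = 15 → 0f.
Recomputed tag = 0f; claimed = cf → mismatch.

invalid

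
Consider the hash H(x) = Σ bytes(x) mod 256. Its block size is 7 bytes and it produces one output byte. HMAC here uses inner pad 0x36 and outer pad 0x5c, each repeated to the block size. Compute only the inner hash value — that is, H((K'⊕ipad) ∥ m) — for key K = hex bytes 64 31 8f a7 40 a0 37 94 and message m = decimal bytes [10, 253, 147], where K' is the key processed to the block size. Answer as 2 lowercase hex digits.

Key hex bytes 64 31 8f a7 40 a0 37 94 is 8 bytes > B = 7, so hash it first: H(key) = 76, then zero-pad to 7 bytes: K' = 76 00 00 00 00 00 00.
K' ⊕ ipad = 40 36 36 36 36 36 36.
Inner input = 40 36 36 36 36 36 36 ∥ 0a fd 93.
Inner hash: sum = 64+54+54+54+54+54+54+10+253+147 = 798; mod 256 = 30 → 1e.

1e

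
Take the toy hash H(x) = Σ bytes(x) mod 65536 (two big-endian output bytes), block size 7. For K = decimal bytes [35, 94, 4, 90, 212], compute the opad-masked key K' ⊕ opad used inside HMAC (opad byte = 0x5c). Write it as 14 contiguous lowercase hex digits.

Key decimal bytes [35, 94, 4, 90, 212] = 23 5e 04 5a d4 is 5 bytes ≤ B = 7; zero-pad to 7 bytes: K' = 23 5e 04 5a d4 00 00.
XOR each byte with 0x5c: 23⊕5c=7f, 5e⊕5c=02, 04⊕5c=58, 5a⊕5c=06, d4⊕5c=88, 00⊕5c=5c, 00⊕5c=5c.

7f025806885c5c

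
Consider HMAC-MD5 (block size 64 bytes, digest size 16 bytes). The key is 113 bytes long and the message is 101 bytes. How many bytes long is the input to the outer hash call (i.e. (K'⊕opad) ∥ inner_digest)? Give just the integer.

Key is 113 > 64 bytes, so it is hashed to 16 bytes then zero-padded to 64: |K'| = 64.
Outer input = (K'⊕opad) ∥ H(inner) → 64 + 16 = 80 bytes.

80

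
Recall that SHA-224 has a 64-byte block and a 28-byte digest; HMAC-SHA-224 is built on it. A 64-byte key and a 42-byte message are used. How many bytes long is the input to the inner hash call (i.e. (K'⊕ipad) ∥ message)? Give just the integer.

106

Key is 64 ≤ 64 bytes, zero-padded: |K'| = 64.
Inner input = (K'⊕ipad) ∥ m → 64 + 42 = 106 bytes.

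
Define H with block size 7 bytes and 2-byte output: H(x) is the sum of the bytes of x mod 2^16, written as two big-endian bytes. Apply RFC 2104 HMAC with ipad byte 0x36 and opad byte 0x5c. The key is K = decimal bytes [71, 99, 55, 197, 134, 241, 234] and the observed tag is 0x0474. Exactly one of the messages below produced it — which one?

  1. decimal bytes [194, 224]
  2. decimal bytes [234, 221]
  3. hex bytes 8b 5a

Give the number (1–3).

Key decimal bytes [71, 99, 55, 197, 134, 241, 234] = 47 63 37 c5 86 f1 ea is exactly B = 7 bytes: K' = 47 63 37 c5 86 f1 ea.
K' ⊕ ipad = 71 55 01 f3 b0 c7 dc; K' ⊕ opad = 1b 3f 6b 99 da ad b6.
m1: inner = H(71 55 01 f3 b0 c7 dc c2 e0) = 05 af; tag = H(1b 3f 6b 99 da ad b6 05 af) = 044f
m2: inner = H(71 55 01 f3 b0 c7 dc ea dd) = 05 d4; tag = H(1b 3f 6b 99 da ad b6 05 d4) = 0474 ← matches
m3: inner = H(71 55 01 f3 b0 c7 dc 8b 5a) = 04 f2; tag = H(1b 3f 6b 99 da ad b6 04 f2) = 0491

2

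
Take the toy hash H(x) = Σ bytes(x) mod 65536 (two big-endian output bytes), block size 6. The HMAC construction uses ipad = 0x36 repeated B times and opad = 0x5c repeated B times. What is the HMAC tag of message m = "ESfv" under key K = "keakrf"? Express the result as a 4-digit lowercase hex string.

01bb

Key "keakrf" = 6b 65 61 6b 72 66 is exactly B = 6 bytes: K' = 6b 65 61 6b 72 66.
K' ⊕ ipad = 5d 53 57 5d 44 50.  K' ⊕ opad = 37 39 3d 37 2e 3a.
Inner input = (K'⊕ipad) ∥ m = 5d 53 57 5d 44 50 ∥ 45 53 66 76.
Inner hash: sum = 93+83+87+93+68+80+69+83+102+118 = 876 → 03 6c.
Outer input = (K'⊕opad) ∥ inner = 37 39 3d 37 2e 3a ∥ 03 6c.
Outer hash (tag): sum = 55+57+61+55+46+58+3+108 = 443 → 01 bb.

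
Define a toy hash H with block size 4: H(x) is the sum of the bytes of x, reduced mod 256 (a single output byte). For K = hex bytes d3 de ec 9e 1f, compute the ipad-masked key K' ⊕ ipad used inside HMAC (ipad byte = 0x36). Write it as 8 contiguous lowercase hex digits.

6c363636

Key hex bytes d3 de ec 9e 1f is 5 bytes > B = 4, so hash it first: H(key) = 5a, then zero-pad to 4 bytes: K' = 5a 00 00 00.
XOR each byte with 0x36: 5a⊕36=6c, 00⊕36=36, 00⊕36=36, 00⊕36=36.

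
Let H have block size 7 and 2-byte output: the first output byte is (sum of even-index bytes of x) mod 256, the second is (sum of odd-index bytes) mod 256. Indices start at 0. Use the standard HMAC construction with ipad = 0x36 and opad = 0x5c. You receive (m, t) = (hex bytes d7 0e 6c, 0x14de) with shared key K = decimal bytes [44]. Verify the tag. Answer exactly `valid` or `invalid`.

Key decimal bytes [44] = 2c is 1 byte ≤ B = 7; zero-pad to 7 bytes: K' = 2c 00 00 00 00 00 00.
K' ⊕ ipad = 1a 36 36 36 36 36 36; K' ⊕ opad = 70 5c 5c 5c 5c 5c 5c.
Inner hash: even-index sum = 202 mod 256 = 202; odd-index sum = 485 mod 256 = 229 → ca e5.
Outer hash (recomputed tag): even-index sum = 617 mod 256 = 105; odd-index sum = 478 mod 256 = 222 → 69 de.
Recomputed tag = 69de; claimed = 14de → mismatch.

invalid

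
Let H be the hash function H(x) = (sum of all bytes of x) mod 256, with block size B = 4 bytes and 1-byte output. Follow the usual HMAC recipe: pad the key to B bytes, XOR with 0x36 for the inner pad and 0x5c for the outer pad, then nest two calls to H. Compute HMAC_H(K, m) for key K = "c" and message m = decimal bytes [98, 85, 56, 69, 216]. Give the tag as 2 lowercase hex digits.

56

Key "c" = 63 is 1 byte ≤ B = 4; zero-pad to 4 bytes: K' = 63 00 00 00.
K' ⊕ ipad = 55 36 36 36.  K' ⊕ opad = 3f 5c 5c 5c.
Inner input = (K'⊕ipad) ∥ m = 55 36 36 36 ∥ 62 55 38 45 d8.
Inner hash: sum = 85+54+54+54+98+85+56+69+216 = 771; mod 256 = 3 → 03.
Outer input = (K'⊕opad) ∥ inner = 3f 5c 5c 5c ∥ 03.
Outer hash (tag): sum = 63+92+92+92+3 = 342; mod 256 = 86 → 56.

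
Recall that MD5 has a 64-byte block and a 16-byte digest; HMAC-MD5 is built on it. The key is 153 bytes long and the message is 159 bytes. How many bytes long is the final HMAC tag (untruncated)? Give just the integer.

The tag is one MD5 digest: 16 bytes.

16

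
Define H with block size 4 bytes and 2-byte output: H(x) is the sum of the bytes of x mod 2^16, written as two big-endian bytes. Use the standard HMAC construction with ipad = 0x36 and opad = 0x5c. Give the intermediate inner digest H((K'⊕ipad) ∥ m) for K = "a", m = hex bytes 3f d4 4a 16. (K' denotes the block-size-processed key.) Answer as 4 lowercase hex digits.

Key "a" = 61 is 1 byte ≤ B = 4; zero-pad to 4 bytes: K' = 61 00 00 00.
K' ⊕ ipad = 57 36 36 36.
Inner input = 57 36 36 36 ∥ 3f d4 4a 16.
Inner hash: sum = 87+54+54+54+63+212+74+22 = 620 → 02 6c.

026c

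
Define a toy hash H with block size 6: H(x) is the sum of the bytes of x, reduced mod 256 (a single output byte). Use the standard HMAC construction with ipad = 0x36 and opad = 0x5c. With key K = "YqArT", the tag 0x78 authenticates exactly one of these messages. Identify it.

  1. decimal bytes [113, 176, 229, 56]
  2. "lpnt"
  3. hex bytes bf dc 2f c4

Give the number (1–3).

Key "YqArT" = 59 71 41 72 54 is 5 bytes ≤ B = 6; zero-pad to 6 bytes: K' = 59 71 41 72 54 00.
K' ⊕ ipad = 6f 47 77 44 62 36; K' ⊕ opad = 05 2d 1d 2e 08 5c.
m1: inner = H(6f 47 77 44 62 36 71 b0 e5 38) = 47; tag = H(05 2d 1d 2e 08 5c 47) = 28
m2: inner = H(6f 47 77 44 62 36 6c 70 6e 74) = c7; tag = H(05 2d 1d 2e 08 5c c7) = a8
m3: inner = H(6f 47 77 44 62 36 bf dc 2f c4) = 97; tag = H(05 2d 1d 2e 08 5c 97) = 78 ← matches

3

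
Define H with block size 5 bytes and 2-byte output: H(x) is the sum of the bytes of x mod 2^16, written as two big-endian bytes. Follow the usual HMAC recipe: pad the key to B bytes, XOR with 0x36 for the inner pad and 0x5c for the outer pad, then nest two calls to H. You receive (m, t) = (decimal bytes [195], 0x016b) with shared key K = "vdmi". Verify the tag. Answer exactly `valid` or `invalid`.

Key "vdmi" = 76 64 6d 69 is 4 bytes ≤ B = 5; zero-pad to 5 bytes: K' = 76 64 6d 69 00.
K' ⊕ ipad = 40 52 5b 5f 36; K' ⊕ opad = 2a 38 31 35 5c.
Inner hash: sum = 64+82+91+95+54+195 = 581 → 02 45.
Outer hash (recomputed tag): sum = 42+56+49+53+92+2+69 = 363 → 01 6b.
Recomputed tag = 016b; claimed = 016b → match.

valid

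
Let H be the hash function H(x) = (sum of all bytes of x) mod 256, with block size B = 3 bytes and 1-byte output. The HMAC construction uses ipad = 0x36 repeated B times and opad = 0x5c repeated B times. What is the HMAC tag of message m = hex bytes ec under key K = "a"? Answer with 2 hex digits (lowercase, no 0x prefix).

a4

Key "a" = 61 is 1 byte ≤ B = 3; zero-pad to 3 bytes: K' = 61 00 00.
K' ⊕ ipad = 57 36 36.  K' ⊕ opad = 3d 5c 5c.
Inner input = (K'⊕ipad) ∥ m = 57 36 36 ∥ ec.
Inner hash: sum = 87+54+54+236 = 431; mod 256 = 175 → af.
Outer input = (K'⊕opad) ∥ inner = 3d 5c 5c ∥ af.
Outer hash (tag): sum = 61+92+92+175 = 420; mod 256 = 164 → a4.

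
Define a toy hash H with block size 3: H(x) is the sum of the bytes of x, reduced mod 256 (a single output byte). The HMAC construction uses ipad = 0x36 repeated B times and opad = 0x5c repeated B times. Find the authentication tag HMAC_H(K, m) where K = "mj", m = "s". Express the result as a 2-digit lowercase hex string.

Key "mj" = 6d 6a is 2 bytes ≤ B = 3; zero-pad to 3 bytes: K' = 6d 6a 00.
K' ⊕ ipad = 5b 5c 36.  K' ⊕ opad = 31 36 5c.
Inner input = (K'⊕ipad) ∥ m = 5b 5c 36 ∥ 73.
Inner hash: sum = 91+92+54+115 = 352; mod 256 = 96 → 60.
Outer input = (K'⊕opad) ∥ inner = 31 36 5c ∥ 60.
Outer hash (tag): sum = 49+54+92+96 = 291; mod 256 = 35 → 23.

23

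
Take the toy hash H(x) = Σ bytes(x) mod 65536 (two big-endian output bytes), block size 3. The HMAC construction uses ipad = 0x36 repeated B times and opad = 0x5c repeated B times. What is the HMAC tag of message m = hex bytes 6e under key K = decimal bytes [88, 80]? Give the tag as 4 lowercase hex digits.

00e5

Key decimal bytes [88, 80] = 58 50 is 2 bytes ≤ B = 3; zero-pad to 3 bytes: K' = 58 50 00.
K' ⊕ ipad = 6e 66 36.  K' ⊕ opad = 04 0c 5c.
Inner input = (K'⊕ipad) ∥ m = 6e 66 36 ∥ 6e.
Inner hash: sum = 110+102+54+110 = 376 → 01 78.
Outer input = (K'⊕opad) ∥ inner = 04 0c 5c ∥ 01 78.
Outer hash (tag): sum = 4+12+92+1+120 = 229 → 00 e5.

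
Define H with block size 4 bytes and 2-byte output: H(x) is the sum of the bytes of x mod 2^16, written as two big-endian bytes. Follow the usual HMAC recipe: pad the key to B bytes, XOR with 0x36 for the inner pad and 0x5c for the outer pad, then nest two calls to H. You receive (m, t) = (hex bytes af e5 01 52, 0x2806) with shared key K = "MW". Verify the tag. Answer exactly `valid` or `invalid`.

Key "MW" = 4d 57 is 2 bytes ≤ B = 4; zero-pad to 4 bytes: K' = 4d 57 00 00.
K' ⊕ ipad = 7b 61 36 36; K' ⊕ opad = 11 0b 5c 5c.
Inner hash: sum = 123+97+54+54+175+229+1+82 = 815 → 03 2f.
Outer hash (recomputed tag): sum = 17+11+92+92+3+47 = 262 → 01 06.
Recomputed tag = 0106; claimed = 2806 → mismatch.

invalid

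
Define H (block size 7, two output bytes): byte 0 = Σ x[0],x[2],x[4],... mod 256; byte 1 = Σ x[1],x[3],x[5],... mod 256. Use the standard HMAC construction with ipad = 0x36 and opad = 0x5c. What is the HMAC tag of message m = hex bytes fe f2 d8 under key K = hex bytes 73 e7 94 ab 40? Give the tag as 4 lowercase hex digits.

e993

Key hex bytes 73 e7 94 ab 40 is 5 bytes ≤ B = 7; zero-pad to 7 bytes: K' = 73 e7 94 ab 40 00 00.
K' ⊕ ipad = 45 d1 a2 9d 76 36 36.  K' ⊕ opad = 2f bb c8 f7 1c 5c 5c.
Inner input = (K'⊕ipad) ∥ m = 45 d1 a2 9d 76 36 36 ∥ fe f2 d8.
Inner hash: even-index sum = 645 mod 256 = 133; odd-index sum = 890 mod 256 = 122 → 85 7a.
Outer input = (K'⊕opad) ∥ inner = 2f bb c8 f7 1c 5c 5c ∥ 85 7a.
Outer hash (tag): even-index sum = 489 mod 256 = 233; odd-index sum = 659 mod 256 = 147 → e9 93.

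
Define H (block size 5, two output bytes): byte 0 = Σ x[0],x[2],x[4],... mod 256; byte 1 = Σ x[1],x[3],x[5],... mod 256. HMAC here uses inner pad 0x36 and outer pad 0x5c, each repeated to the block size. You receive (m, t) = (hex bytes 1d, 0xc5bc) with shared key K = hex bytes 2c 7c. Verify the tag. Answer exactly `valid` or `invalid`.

Key hex bytes 2c 7c is 2 bytes ≤ B = 5; zero-pad to 5 bytes: K' = 2c 7c 00 00 00.
K' ⊕ ipad = 1a 4a 36 36 36; K' ⊕ opad = 70 20 5c 5c 5c.
Inner hash: even-index sum = 134 mod 256 = 134; odd-index sum = 157 mod 256 = 157 → 86 9d.
Outer hash (recomputed tag): even-index sum = 453 mod 256 = 197; odd-index sum = 258 mod 256 = 2 → c5 02.
Recomputed tag = c502; claimed = c5bc → mismatch.

invalid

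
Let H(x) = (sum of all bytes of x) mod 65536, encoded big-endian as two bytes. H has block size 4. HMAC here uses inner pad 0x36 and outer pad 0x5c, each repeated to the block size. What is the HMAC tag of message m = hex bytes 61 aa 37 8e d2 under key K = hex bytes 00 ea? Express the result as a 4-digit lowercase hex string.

01ee

Key hex bytes 00 ea is 2 bytes ≤ B = 4; zero-pad to 4 bytes: K' = 00 ea 00 00.
K' ⊕ ipad = 36 dc 36 36.  K' ⊕ opad = 5c b6 5c 5c.
Inner input = (K'⊕ipad) ∥ m = 36 dc 36 36 ∥ 61 aa 37 8e d2.
Inner hash: sum = 54+220+54+54+97+170+55+142+210 = 1056 → 04 20.
Outer input = (K'⊕opad) ∥ inner = 5c b6 5c 5c ∥ 04 20.
Outer hash (tag): sum = 92+182+92+92+4+32 = 494 → 01 ee.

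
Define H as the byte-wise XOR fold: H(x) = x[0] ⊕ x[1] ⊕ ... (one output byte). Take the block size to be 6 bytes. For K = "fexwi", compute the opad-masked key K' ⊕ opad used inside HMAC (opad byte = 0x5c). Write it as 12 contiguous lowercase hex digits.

Key "fexwi" = 66 65 78 77 69 is 5 bytes ≤ B = 6; zero-pad to 6 bytes: K' = 66 65 78 77 69 00.
XOR each byte with 0x5c: 66⊕5c=3a, 65⊕5c=39, 78⊕5c=24, 77⊕5c=2b, 69⊕5c=35, 00⊕5c=5c.

3a39242b355c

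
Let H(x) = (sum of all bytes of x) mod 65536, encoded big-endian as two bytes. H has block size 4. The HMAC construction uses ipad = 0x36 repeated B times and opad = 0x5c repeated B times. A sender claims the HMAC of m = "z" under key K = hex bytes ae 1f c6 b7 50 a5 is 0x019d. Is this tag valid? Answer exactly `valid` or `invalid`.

invalid

Key hex bytes ae 1f c6 b7 50 a5 is 6 bytes > B = 4, so hash it first: H(key) = 03 3f, then zero-pad to 4 bytes: K' = 03 3f 00 00.
K' ⊕ ipad = 35 09 36 36; K' ⊕ opad = 5f 63 5c 5c.
Inner hash: sum = 53+9+54+54+122 = 292 → 01 24.
Outer hash (recomputed tag): sum = 95+99+92+92+1+36 = 415 → 01 9f.
Recomputed tag = 019f; claimed = 019d → mismatch.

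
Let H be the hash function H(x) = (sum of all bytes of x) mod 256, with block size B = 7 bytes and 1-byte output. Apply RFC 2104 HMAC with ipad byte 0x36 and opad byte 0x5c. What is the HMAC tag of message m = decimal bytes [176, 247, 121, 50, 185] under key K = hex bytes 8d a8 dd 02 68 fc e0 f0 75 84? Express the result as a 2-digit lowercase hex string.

Key hex bytes 8d a8 dd 02 68 fc e0 f0 75 84 is 10 bytes > B = 7, so hash it first: H(key) = 41, then zero-pad to 7 bytes: K' = 41 00 00 00 00 00 00.
K' ⊕ ipad = 77 36 36 36 36 36 36.  K' ⊕ opad = 1d 5c 5c 5c 5c 5c 5c.
Inner input = (K'⊕ipad) ∥ m = 77 36 36 36 36 36 36 ∥ b0 f7 79 32 b9.
Inner hash: sum = 119+54+54+54+54+54+54+176+247+121+50+185 = 1222; mod 256 = 198 → c6.
Outer input = (K'⊕opad) ∥ inner = 1d 5c 5c 5c 5c 5c 5c ∥ c6.
Outer hash (tag): sum = 29+92+92+92+92+92+92+198 = 779; mod 256 = 11 → 0b.

0b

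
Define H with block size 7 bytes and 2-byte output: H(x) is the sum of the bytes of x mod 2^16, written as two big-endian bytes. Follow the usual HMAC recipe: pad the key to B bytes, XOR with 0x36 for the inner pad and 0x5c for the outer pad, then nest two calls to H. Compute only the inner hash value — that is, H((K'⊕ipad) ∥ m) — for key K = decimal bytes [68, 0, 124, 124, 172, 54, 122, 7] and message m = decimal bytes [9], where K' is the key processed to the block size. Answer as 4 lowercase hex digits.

01f4

Key decimal bytes [68, 0, 124, 124, 172, 54, 122, 7] = 44 00 7c 7c ac 36 7a 07 is 8 bytes > B = 7, so hash it first: H(key) = 02 9f, then zero-pad to 7 bytes: K' = 02 9f 00 00 00 00 00.
K' ⊕ ipad = 34 a9 36 36 36 36 36.
Inner input = 34 a9 36 36 36 36 36 ∥ 09.
Inner hash: sum = 52+169+54+54+54+54+54+9 = 500 → 01 f4.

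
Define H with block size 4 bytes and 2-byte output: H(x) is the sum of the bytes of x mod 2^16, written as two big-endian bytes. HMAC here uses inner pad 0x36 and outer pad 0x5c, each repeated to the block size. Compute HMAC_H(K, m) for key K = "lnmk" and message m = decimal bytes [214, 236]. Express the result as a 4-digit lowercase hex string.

Key "lnmk" = 6c 6e 6d 6b is exactly B = 4 bytes: K' = 6c 6e 6d 6b.
K' ⊕ ipad = 5a 58 5b 5d.  K' ⊕ opad = 30 32 31 37.
Inner input = (K'⊕ipad) ∥ m = 5a 58 5b 5d ∥ d6 ec.
Inner hash: sum = 90+88+91+93+214+236 = 812 → 03 2c.
Outer input = (K'⊕opad) ∥ inner = 30 32 31 37 ∥ 03 2c.
Outer hash (tag): sum = 48+50+49+55+3+44 = 249 → 00 f9.

00f9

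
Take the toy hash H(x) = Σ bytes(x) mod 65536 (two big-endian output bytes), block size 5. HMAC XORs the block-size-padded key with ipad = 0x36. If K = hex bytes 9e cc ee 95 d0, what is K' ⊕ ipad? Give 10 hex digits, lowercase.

Key hex bytes 9e cc ee 95 d0 is exactly B = 5 bytes: K' = 9e cc ee 95 d0.
XOR each byte with 0x36: 9e⊕36=a8, cc⊕36=fa, ee⊕36=d8, 95⊕36=a3, d0⊕36=e6.

a8fad8a3e6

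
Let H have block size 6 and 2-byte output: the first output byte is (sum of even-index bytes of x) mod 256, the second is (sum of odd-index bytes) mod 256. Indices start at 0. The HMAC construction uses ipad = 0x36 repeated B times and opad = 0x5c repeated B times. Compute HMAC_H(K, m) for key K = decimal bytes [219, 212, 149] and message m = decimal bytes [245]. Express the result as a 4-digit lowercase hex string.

Key decimal bytes [219, 212, 149] = db d4 95 is 3 bytes ≤ B = 6; zero-pad to 6 bytes: K' = db d4 95 00 00 00.
K' ⊕ ipad = ed e2 a3 36 36 36.  K' ⊕ opad = 87 88 c9 5c 5c 5c.
Inner input = (K'⊕ipad) ∥ m = ed e2 a3 36 36 36 ∥ f5.
Inner hash: even-index sum = 699 mod 256 = 187; odd-index sum = 334 mod 256 = 78 → bb 4e.
Outer input = (K'⊕opad) ∥ inner = 87 88 c9 5c 5c 5c ∥ bb 4e.
Outer hash (tag): even-index sum = 615 mod 256 = 103; odd-index sum = 398 mod 256 = 142 → 67 8e.

678e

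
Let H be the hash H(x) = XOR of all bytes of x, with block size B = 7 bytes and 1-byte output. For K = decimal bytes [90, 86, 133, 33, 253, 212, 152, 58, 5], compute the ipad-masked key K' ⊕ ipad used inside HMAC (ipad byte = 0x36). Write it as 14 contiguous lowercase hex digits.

Key decimal bytes [90, 86, 133, 33, 253, 212, 152, 58, 5] = 5a 56 85 21 fd d4 98 3a 05 is 9 bytes > B = 7, so hash it first: H(key) = 26, then zero-pad to 7 bytes: K' = 26 00 00 00 00 00 00.
XOR each byte with 0x36: 26⊕36=10, 00⊕36=36, 00⊕36=36, 00⊕36=36, 00⊕36=36, 00⊕36=36, 00⊕36=36.

10363636363636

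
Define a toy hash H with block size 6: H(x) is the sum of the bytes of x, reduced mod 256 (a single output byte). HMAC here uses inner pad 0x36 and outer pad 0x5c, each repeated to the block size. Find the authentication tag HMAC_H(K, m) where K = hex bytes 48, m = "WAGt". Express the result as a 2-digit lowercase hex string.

Key hex bytes 48 is 1 byte ≤ B = 6; zero-pad to 6 bytes: K' = 48 00 00 00 00 00.
K' ⊕ ipad = 7e 36 36 36 36 36.  K' ⊕ opad = 14 5c 5c 5c 5c 5c.
Inner input = (K'⊕ipad) ∥ m = 7e 36 36 36 36 36 ∥ 57 41 47 74.
Inner hash: sum = 126+54+54+54+54+54+87+65+71+116 = 735; mod 256 = 223 → df.
Outer input = (K'⊕opad) ∥ inner = 14 5c 5c 5c 5c 5c ∥ df.
Outer hash (tag): sum = 20+92+92+92+92+92+223 = 703; mod 256 = 191 → bf.

bf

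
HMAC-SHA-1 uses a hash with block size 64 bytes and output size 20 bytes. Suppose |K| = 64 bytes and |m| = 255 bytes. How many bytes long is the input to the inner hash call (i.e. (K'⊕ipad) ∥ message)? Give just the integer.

Key is 64 ≤ 64 bytes, zero-padded: |K'| = 64.
Inner input = (K'⊕ipad) ∥ m → 64 + 255 = 319 bytes.

319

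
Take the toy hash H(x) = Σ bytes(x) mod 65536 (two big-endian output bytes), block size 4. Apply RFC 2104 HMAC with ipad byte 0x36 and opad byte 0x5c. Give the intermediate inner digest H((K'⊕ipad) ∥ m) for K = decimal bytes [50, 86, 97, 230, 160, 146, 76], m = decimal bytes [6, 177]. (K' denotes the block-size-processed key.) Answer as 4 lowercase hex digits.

01d3

Key decimal bytes [50, 86, 97, 230, 160, 146, 76] = 32 56 61 e6 a0 92 4c is 7 bytes > B = 4, so hash it first: H(key) = 03 4d, then zero-pad to 4 bytes: K' = 03 4d 00 00.
K' ⊕ ipad = 35 7b 36 36.
Inner input = 35 7b 36 36 ∥ 06 b1.
Inner hash: sum = 53+123+54+54+6+177 = 467 → 01 d3.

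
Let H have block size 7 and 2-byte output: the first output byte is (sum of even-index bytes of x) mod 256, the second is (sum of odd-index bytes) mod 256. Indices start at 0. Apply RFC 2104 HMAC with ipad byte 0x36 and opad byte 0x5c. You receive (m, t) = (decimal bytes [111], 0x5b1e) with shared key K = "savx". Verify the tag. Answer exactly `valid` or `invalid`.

Key "savx" = 73 61 76 78 is 4 bytes ≤ B = 7; zero-pad to 7 bytes: K' = 73 61 76 78 00 00 00.
K' ⊕ ipad = 45 57 40 4e 36 36 36; K' ⊕ opad = 2f 3d 2a 24 5c 5c 5c.
Inner hash: even-index sum = 241 mod 256 = 241; odd-index sum = 330 mod 256 = 74 → f1 4a.
Outer hash (recomputed tag): even-index sum = 347 mod 256 = 91; odd-index sum = 430 mod 256 = 174 → 5b ae.
Recomputed tag = 5bae; claimed = 5b1e → mismatch.

invalid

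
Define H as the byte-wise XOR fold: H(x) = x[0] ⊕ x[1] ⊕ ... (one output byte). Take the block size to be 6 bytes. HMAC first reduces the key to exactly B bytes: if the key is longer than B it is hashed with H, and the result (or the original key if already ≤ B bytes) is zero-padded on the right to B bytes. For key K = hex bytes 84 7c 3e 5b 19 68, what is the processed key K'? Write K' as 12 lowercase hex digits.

847c3e5b1968

Key hex bytes 84 7c 3e 5b 19 68 is exactly B = 6 bytes: K' = 84 7c 3e 5b 19 68.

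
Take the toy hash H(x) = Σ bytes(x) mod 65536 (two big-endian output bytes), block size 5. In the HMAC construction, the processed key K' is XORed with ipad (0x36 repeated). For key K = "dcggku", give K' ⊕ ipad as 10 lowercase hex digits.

Key "dcggku" = 64 63 67 67 6b 75 is 6 bytes > B = 5, so hash it first: H(key) = 02 75, then zero-pad to 5 bytes: K' = 02 75 00 00 00.
XOR each byte with 0x36: 02⊕36=34, 75⊕36=43, 00⊕36=36, 00⊕36=36, 00⊕36=36.

3443363636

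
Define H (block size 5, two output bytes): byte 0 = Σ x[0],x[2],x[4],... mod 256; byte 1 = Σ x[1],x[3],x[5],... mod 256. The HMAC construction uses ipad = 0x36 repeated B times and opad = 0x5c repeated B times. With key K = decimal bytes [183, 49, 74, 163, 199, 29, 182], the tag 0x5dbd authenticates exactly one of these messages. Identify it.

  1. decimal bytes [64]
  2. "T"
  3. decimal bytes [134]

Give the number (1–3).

3

Key decimal bytes [183, 49, 74, 163, 199, 29, 182] = b7 31 4a a3 c7 1d b6 is 7 bytes > B = 5, so hash it first: H(key) = 7e f1, then zero-pad to 5 bytes: K' = 7e f1 00 00 00.
K' ⊕ ipad = 48 c7 36 36 36; K' ⊕ opad = 22 ad 5c 5c 5c.
m1: inner = H(48 c7 36 36 36 40) = b4 3d; tag = H(22 ad 5c 5c 5c b4 3d) = 17bd
m2: inner = H(48 c7 36 36 36 54) = b4 51; tag = H(22 ad 5c 5c 5c b4 51) = 2bbd
m3: inner = H(48 c7 36 36 36 86) = b4 83; tag = H(22 ad 5c 5c 5c b4 83) = 5dbd ← matches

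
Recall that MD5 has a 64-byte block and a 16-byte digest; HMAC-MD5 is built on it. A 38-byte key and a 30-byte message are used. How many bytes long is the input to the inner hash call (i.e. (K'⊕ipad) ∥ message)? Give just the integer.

94

Key is 38 ≤ 64 bytes, zero-padded: |K'| = 64.
Inner input = (K'⊕ipad) ∥ m → 64 + 30 = 94 bytes.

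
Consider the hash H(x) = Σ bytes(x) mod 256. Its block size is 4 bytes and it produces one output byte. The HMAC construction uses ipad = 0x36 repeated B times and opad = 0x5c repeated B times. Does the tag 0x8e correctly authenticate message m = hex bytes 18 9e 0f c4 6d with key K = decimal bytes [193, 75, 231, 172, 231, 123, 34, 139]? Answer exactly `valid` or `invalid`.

Key decimal bytes [193, 75, 231, 172, 231, 123, 34, 139] = c1 4b e7 ac e7 7b 22 8b is 8 bytes > B = 4, so hash it first: H(key) = ae, then zero-pad to 4 bytes: K' = ae 00 00 00.
K' ⊕ ipad = 98 36 36 36; K' ⊕ opad = f2 5c 5c 5c.
Inner hash: sum = 152+54+54+54+24+158+15+196+109 = 816; mod 256 = 48 → 30.
Outer hash (recomputed tag): sum = 242+92+92+92+48 = 566; mod 256 = 54 → 36.
Recomputed tag = 36; claimed = 8e → mismatch.

invalid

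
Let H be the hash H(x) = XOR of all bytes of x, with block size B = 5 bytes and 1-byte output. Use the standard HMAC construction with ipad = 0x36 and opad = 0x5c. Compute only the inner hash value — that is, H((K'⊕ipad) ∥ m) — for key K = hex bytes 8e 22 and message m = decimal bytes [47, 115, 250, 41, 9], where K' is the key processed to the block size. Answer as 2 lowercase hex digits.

Key hex bytes 8e 22 is 2 bytes ≤ B = 5; zero-pad to 5 bytes: K' = 8e 22 00 00 00.
K' ⊕ ipad = b8 14 36 36 36.
Inner input = b8 14 36 36 36 ∥ 2f 73 fa 29 09.
Inner hash: XOR b8⊕14⊕36⊕36⊕36⊕2f⊕73⊕fa⊕29⊕09 = 1c.

1c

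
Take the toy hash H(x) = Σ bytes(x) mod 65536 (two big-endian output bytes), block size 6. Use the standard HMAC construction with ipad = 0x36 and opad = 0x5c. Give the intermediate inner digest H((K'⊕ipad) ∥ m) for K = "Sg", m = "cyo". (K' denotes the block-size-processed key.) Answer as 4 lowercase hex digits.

Key "Sg" = 53 67 is 2 bytes ≤ B = 6; zero-pad to 6 bytes: K' = 53 67 00 00 00 00.
K' ⊕ ipad = 65 51 36 36 36 36.
Inner input = 65 51 36 36 36 36 ∥ 63 79 6f.
Inner hash: sum = 101+81+54+54+54+54+99+121+111 = 729 → 02 d9.

02d9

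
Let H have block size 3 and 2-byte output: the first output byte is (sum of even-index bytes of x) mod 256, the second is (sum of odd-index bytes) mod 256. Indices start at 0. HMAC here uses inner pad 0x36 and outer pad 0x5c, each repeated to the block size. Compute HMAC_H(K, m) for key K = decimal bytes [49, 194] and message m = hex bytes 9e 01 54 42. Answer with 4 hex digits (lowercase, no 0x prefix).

Key decimal bytes [49, 194] = 31 c2 is 2 bytes ≤ B = 3; zero-pad to 3 bytes: K' = 31 c2 00.
K' ⊕ ipad = 07 f4 36.  K' ⊕ opad = 6d 9e 5c.
Inner input = (K'⊕ipad) ∥ m = 07 f4 36 ∥ 9e 01 54 42.
Inner hash: even-index sum = 128 mod 256 = 128; odd-index sum = 486 mod 256 = 230 → 80 e6.
Outer input = (K'⊕opad) ∥ inner = 6d 9e 5c ∥ 80 e6.
Outer hash (tag): even-index sum = 431 mod 256 = 175; odd-index sum = 286 mod 256 = 30 → af 1e.

af1e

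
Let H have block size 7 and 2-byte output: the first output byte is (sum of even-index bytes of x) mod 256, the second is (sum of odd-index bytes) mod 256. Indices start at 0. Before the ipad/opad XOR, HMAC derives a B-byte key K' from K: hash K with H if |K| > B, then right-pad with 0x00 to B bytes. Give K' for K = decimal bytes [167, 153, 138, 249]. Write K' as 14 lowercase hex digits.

a7998af9000000

Key decimal bytes [167, 153, 138, 249] = a7 99 8a f9 is 4 bytes ≤ B = 7; zero-pad to 7 bytes: K' = a7 99 8a f9 00 00 00.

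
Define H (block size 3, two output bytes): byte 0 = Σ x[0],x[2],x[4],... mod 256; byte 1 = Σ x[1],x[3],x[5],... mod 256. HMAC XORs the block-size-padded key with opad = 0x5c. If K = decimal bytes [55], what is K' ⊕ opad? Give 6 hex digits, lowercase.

Key decimal bytes [55] = 37 is 1 byte ≤ B = 3; zero-pad to 3 bytes: K' = 37 00 00.
XOR each byte with 0x5c: 37⊕5c=6b, 00⊕5c=5c, 00⊕5c=5c.

6b5c5c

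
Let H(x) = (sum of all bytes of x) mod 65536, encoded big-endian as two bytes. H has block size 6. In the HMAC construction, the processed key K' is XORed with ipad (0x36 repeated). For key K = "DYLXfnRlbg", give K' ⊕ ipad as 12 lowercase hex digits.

35aa36363636

Key "DYLXfnRlbg" = 44 59 4c 58 66 6e 52 6c 62 67 is 10 bytes > B = 6, so hash it first: H(key) = 03 9c, then zero-pad to 6 bytes: K' = 03 9c 00 00 00 00.
XOR each byte with 0x36: 03⊕36=35, 9c⊕36=aa, 00⊕36=36, 00⊕36=36, 00⊕36=36, 00⊕36=36.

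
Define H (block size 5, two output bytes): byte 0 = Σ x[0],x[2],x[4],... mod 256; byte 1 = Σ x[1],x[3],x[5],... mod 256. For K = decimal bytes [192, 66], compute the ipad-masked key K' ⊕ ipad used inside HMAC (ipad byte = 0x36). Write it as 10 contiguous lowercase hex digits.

Key decimal bytes [192, 66] = c0 42 is 2 bytes ≤ B = 5; zero-pad to 5 bytes: K' = c0 42 00 00 00.
XOR each byte with 0x36: c0⊕36=f6, 42⊕36=74, 00⊕36=36, 00⊕36=36, 00⊕36=36.

f674363636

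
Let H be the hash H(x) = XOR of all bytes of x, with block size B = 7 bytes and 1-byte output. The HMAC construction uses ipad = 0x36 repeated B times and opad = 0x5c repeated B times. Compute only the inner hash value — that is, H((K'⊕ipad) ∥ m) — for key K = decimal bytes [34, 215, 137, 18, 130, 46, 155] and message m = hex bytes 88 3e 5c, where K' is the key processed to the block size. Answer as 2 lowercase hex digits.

Key decimal bytes [34, 215, 137, 18, 130, 46, 155] = 22 d7 89 12 82 2e 9b is exactly B = 7 bytes: K' = 22 d7 89 12 82 2e 9b.
K' ⊕ ipad = 14 e1 bf 24 b4 18 ad.
Inner input = 14 e1 bf 24 b4 18 ad ∥ 88 3e 5c.
Inner hash: XOR 14⊕e1⊕bf⊕24⊕b4⊕18⊕ad⊕88⊕3e⊕5c = 85.

85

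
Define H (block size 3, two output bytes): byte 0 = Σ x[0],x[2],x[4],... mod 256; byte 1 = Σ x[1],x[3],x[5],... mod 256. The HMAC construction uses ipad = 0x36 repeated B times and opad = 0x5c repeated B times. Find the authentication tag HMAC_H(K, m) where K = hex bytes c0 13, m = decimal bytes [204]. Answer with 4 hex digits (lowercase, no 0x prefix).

Key hex bytes c0 13 is 2 bytes ≤ B = 3; zero-pad to 3 bytes: K' = c0 13 00.
K' ⊕ ipad = f6 25 36.  K' ⊕ opad = 9c 4f 5c.
Inner input = (K'⊕ipad) ∥ m = f6 25 36 ∥ cc.
Inner hash: even-index sum = 300 mod 256 = 44; odd-index sum = 241 mod 256 = 241 → 2c f1.
Outer input = (K'⊕opad) ∥ inner = 9c 4f 5c ∥ 2c f1.
Outer hash (tag): even-index sum = 489 mod 256 = 233; odd-index sum = 123 mod 256 = 123 → e9 7b.

e97b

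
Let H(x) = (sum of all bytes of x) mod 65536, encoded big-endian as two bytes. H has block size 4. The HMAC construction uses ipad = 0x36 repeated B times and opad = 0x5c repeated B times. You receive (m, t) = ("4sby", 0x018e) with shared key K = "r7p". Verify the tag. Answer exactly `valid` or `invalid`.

Key "r7p" = 72 37 70 is 3 bytes ≤ B = 4; zero-pad to 4 bytes: K' = 72 37 70 00.
K' ⊕ ipad = 44 01 46 36; K' ⊕ opad = 2e 6b 2c 5c.
Inner hash: sum = 68+1+70+54+52+115+98+121 = 579 → 02 43.
Outer hash (recomputed tag): sum = 46+107+44+92+2+67 = 358 → 01 66.
Recomputed tag = 0166; claimed = 018e → mismatch.

invalid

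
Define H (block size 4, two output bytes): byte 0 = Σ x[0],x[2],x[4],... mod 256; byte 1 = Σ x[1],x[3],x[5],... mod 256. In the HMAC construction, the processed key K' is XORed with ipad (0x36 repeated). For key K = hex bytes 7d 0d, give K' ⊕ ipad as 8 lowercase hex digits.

4b3b3636

Key hex bytes 7d 0d is 2 bytes ≤ B = 4; zero-pad to 4 bytes: K' = 7d 0d 00 00.
XOR each byte with 0x36: 7d⊕36=4b, 0d⊕36=3b, 00⊕36=36, 00⊕36=36.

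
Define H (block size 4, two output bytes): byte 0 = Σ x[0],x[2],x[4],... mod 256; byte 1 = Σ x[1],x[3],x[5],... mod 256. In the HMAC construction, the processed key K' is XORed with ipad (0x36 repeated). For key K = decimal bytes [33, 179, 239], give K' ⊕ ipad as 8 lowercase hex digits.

Key decimal bytes [33, 179, 239] = 21 b3 ef is 3 bytes ≤ B = 4; zero-pad to 4 bytes: K' = 21 b3 ef 00.
XOR each byte with 0x36: 21⊕36=17, b3⊕36=85, ef⊕36=d9, 00⊕36=36.

1785d936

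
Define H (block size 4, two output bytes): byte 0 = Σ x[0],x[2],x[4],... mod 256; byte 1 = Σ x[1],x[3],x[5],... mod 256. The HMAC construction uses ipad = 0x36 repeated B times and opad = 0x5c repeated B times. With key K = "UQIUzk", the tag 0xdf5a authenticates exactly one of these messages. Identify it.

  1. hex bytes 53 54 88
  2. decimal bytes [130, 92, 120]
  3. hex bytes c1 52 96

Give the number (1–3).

1

Key "UQIUzk" = 55 51 49 55 7a 6b is 6 bytes > B = 4, so hash it first: H(key) = 18 11, then zero-pad to 4 bytes: K' = 18 11 00 00.
K' ⊕ ipad = 2e 27 36 36; K' ⊕ opad = 44 4d 5c 5c.
m1: inner = H(2e 27 36 36 53 54 88) = 3f b1; tag = H(44 4d 5c 5c 3f b1) = df5a ← matches
m2: inner = H(2e 27 36 36 82 5c 78) = 5e b9; tag = H(44 4d 5c 5c 5e b9) = fe62
m3: inner = H(2e 27 36 36 c1 52 96) = bb af; tag = H(44 4d 5c 5c bb af) = 5b58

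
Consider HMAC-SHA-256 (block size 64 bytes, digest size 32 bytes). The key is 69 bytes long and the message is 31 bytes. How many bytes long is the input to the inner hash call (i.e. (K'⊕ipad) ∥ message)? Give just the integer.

Key is 69 > 64 bytes, so it is hashed to 32 bytes then zero-padded to 64: |K'| = 64.
Inner input = (K'⊕ipad) ∥ m → 64 + 31 = 95 bytes.

95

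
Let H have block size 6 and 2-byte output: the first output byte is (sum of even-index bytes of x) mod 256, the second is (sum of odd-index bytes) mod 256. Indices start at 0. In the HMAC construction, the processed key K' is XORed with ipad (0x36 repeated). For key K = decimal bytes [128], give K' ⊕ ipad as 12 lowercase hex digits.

Key decimal bytes [128] = 80 is 1 byte ≤ B = 6; zero-pad to 6 bytes: K' = 80 00 00 00 00 00.
XOR each byte with 0x36: 80⊕36=b6, 00⊕36=36, 00⊕36=36, 00⊕36=36, 00⊕36=36, 00⊕36=36.

b63636363636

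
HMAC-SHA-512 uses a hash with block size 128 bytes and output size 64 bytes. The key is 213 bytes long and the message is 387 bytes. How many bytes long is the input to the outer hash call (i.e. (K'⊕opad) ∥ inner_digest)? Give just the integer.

192

Key is 213 > 128 bytes, so it is hashed to 64 bytes then zero-padded to 128: |K'| = 128.
Outer input = (K'⊕opad) ∥ H(inner) → 128 + 64 = 192 bytes.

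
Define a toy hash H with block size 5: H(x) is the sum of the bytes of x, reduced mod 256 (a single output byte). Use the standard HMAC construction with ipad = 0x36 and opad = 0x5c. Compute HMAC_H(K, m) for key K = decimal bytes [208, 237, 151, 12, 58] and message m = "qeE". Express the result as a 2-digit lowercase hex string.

Key decimal bytes [208, 237, 151, 12, 58] = d0 ed 97 0c 3a is exactly B = 5 bytes: K' = d0 ed 97 0c 3a.
K' ⊕ ipad = e6 db a1 3a 0c.  K' ⊕ opad = 8c b1 cb 50 66.
Inner input = (K'⊕ipad) ∥ m = e6 db a1 3a 0c ∥ 71 65 45.
Inner hash: sum = 230+219+161+58+12+113+101+69 = 963; mod 256 = 195 → c3.
Outer input = (K'⊕opad) ∥ inner = 8c b1 cb 50 66 ∥ c3.
Outer hash (tag): sum = 140+177+203+80+102+195 = 897; mod 256 = 129 → 81.

81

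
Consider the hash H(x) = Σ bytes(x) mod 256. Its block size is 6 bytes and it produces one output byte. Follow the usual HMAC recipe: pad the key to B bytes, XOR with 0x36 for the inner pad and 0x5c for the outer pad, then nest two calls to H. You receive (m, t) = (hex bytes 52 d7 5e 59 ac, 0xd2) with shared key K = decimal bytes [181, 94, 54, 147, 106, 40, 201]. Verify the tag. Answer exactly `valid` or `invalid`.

Key decimal bytes [181, 94, 54, 147, 106, 40, 201] = b5 5e 36 93 6a 28 c9 is 7 bytes > B = 6, so hash it first: H(key) = 37, then zero-pad to 6 bytes: K' = 37 00 00 00 00 00.
K' ⊕ ipad = 01 36 36 36 36 36; K' ⊕ opad = 6b 5c 5c 5c 5c 5c.
Inner hash: sum = 1+54+54+54+54+54+82+215+94+89+172 = 923; mod 256 = 155 → 9b.
Outer hash (recomputed tag): sum = 107+92+92+92+92+92+155 = 722; mod 256 = 210 → d2.
Recomputed tag = d2; claimed = d2 → match.

valid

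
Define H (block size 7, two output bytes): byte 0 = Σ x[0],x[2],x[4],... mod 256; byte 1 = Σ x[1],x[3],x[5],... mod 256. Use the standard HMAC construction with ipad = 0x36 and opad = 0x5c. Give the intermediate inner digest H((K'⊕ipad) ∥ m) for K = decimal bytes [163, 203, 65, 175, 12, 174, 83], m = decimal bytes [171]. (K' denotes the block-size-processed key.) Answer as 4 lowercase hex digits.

Key decimal bytes [163, 203, 65, 175, 12, 174, 83] = a3 cb 41 af 0c ae 53 is exactly B = 7 bytes: K' = a3 cb 41 af 0c ae 53.
K' ⊕ ipad = 95 fd 77 99 3a 98 65.
Inner input = 95 fd 77 99 3a 98 65 ∥ ab.
Inner hash: even-index sum = 427 mod 256 = 171; odd-index sum = 729 mod 256 = 217 → ab d9.

abd9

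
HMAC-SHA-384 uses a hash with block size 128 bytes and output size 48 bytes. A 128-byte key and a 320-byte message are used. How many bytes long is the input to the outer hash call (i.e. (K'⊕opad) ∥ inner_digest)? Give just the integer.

176

Key is 128 ≤ 128 bytes, zero-padded: |K'| = 128.
Outer input = (K'⊕opad) ∥ H(inner) → 128 + 48 = 176 bytes.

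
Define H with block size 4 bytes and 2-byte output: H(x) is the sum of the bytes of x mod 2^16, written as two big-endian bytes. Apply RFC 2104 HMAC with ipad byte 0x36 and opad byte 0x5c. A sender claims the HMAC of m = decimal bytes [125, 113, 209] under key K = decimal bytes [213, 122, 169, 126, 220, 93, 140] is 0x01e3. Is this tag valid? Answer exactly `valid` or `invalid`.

Key decimal bytes [213, 122, 169, 126, 220, 93, 140] = d5 7a a9 7e dc 5d 8c is 7 bytes > B = 4, so hash it first: H(key) = 04 3b, then zero-pad to 4 bytes: K' = 04 3b 00 00.
K' ⊕ ipad = 32 0d 36 36; K' ⊕ opad = 58 67 5c 5c.
Inner hash: sum = 50+13+54+54+125+113+209 = 618 → 02 6a.
Outer hash (recomputed tag): sum = 88+103+92+92+2+106 = 483 → 01 e3.
Recomputed tag = 01e3; claimed = 01e3 → match.

valid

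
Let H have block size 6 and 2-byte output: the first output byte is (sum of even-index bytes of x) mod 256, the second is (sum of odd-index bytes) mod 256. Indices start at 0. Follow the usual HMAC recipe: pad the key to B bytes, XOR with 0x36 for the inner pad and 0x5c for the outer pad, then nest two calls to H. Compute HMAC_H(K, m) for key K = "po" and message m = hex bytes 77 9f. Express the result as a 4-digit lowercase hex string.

0d4f

Key "po" = 70 6f is 2 bytes ≤ B = 6; zero-pad to 6 bytes: K' = 70 6f 00 00 00 00.
K' ⊕ ipad = 46 59 36 36 36 36.  K' ⊕ opad = 2c 33 5c 5c 5c 5c.
Inner input = (K'⊕ipad) ∥ m = 46 59 36 36 36 36 ∥ 77 9f.
Inner hash: even-index sum = 297 mod 256 = 41; odd-index sum = 356 mod 256 = 100 → 29 64.
Outer input = (K'⊕opad) ∥ inner = 2c 33 5c 5c 5c 5c ∥ 29 64.
Outer hash (tag): even-index sum = 269 mod 256 = 13; odd-index sum = 335 mod 256 = 79 → 0d 4f.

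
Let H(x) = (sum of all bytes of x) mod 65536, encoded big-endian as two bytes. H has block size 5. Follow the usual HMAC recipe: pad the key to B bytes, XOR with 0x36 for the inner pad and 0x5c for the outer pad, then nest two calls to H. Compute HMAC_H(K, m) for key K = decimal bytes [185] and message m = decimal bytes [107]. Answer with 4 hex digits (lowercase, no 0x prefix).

0328

Key decimal bytes [185] = b9 is 1 byte ≤ B = 5; zero-pad to 5 bytes: K' = b9 00 00 00 00.
K' ⊕ ipad = 8f 36 36 36 36.  K' ⊕ opad = e5 5c 5c 5c 5c.
Inner input = (K'⊕ipad) ∥ m = 8f 36 36 36 36 ∥ 6b.
Inner hash: sum = 143+54+54+54+54+107 = 466 → 01 d2.
Outer input = (K'⊕opad) ∥ inner = e5 5c 5c 5c 5c ∥ 01 d2.
Outer hash (tag): sum = 229+92+92+92+92+1+210 = 808 → 03 28.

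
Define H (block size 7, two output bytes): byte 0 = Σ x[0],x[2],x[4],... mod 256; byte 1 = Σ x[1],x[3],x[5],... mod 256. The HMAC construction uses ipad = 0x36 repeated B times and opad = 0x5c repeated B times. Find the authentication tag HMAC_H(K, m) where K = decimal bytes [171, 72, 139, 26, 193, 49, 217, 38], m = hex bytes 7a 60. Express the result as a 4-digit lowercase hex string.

1585

Key decimal bytes [171, 72, 139, 26, 193, 49, 217, 38] = ab 48 8b 1a c1 31 d9 26 is 8 bytes > B = 7, so hash it first: H(key) = d0 b9, then zero-pad to 7 bytes: K' = d0 b9 00 00 00 00 00.
K' ⊕ ipad = e6 8f 36 36 36 36 36.  K' ⊕ opad = 8c e5 5c 5c 5c 5c 5c.
Inner input = (K'⊕ipad) ∥ m = e6 8f 36 36 36 36 36 ∥ 7a 60.
Inner hash: even-index sum = 488 mod 256 = 232; odd-index sum = 373 mod 256 = 117 → e8 75.
Outer input = (K'⊕opad) ∥ inner = 8c e5 5c 5c 5c 5c 5c ∥ e8 75.
Outer hash (tag): even-index sum = 533 mod 256 = 21; odd-index sum = 645 mod 256 = 133 → 15 85.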